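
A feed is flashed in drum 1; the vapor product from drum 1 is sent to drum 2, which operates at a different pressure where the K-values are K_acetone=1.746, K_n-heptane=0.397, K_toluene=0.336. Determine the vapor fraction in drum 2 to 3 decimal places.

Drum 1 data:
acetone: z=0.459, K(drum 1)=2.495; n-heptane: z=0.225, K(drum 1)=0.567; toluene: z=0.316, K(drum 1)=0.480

V/F (drum 2) = 0.438

Drum 1:
Let ψ₁ = V/F and solve Σ zᵢ(Kᵢ−1)/(1+ψ₁(Kᵢ−1)) = 0.
Check two-phase: ΣzᵢKᵢ = 1.424 > 1 and Σzᵢ/Kᵢ = 1.239 > 1, so g(0) = 0.424 > 0 and g(1) = -0.239 < 0.
Newton iteration, ψ₁⁰ = 0.5:
  ψ₁ = 0.500: g = 0.0463, g' = -0.561 → ψ₁ = 0.583
  ψ₁ = 0.583: g = 0.0008, g' = -0.544 → ψ₁ = 0.584
Converged at ψ₁ = 0.584.
Drum-1 compositions:
  acetone: x = 0.245, y = 0.611
  n-heptane: x = 0.301, y = 0.171
  toluene: x = 0.454, y = 0.218
Drum-2 feed = drum-1 vapor: z₂ = (0.6114, 0.1707, 0.2178).
Drum 2:
Newton–Raphson from ψ₂ = 0.5:
  ψ₂ = 0.500: g = -0.0317, g' = -0.523 → ψ₂ = 0.439
  ψ₂ = 0.439: g = -0.0008, g' = -0.499 → ψ₂ = 0.438
Converged at ψ₂ = 0.438.
  acetone: x = 0.461, y = 0.805
  n-heptane: x = 0.232, y = 0.092
  toluene: x = 0.307, y = 0.103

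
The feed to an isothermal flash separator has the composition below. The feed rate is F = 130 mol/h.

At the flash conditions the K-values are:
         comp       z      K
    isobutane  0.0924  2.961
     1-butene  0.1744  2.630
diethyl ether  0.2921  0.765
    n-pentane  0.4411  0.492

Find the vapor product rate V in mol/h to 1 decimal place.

Material balance + equilibrium reduce to Σ zᵢ(Kᵢ−1)/(1+β(Kᵢ−1)) = 0.
g(0) = ΣzᵢKᵢ − 1 = 0.1727 and g(1) = 1 − Σzᵢ/Kᵢ = -0.3759, so a root lies in (0, 1).
Iterate (Newton) starting at β = 0.5:
  β = 0.5000: g = -0.13004, g' = -0.4565 → β = 0.2151
  β = 0.2151: g = 0.01403, g' = -0.5911 → β = 0.2389
  β = 0.2389: g = 0.00025, g' = -0.5704 → β = 0.2393
Converged at β = 0.2393.
Then V = β·F = 0.2393·130 = 31.1 mol/h and L = F − V = 98.9 mol/h.

V = 31.1 mol/h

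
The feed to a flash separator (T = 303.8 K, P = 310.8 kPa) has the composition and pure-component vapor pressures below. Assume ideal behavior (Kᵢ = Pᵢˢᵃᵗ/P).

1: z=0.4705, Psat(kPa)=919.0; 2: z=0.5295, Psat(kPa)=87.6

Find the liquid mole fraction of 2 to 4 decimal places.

Raoult's law: Kᵢ = Pᵢˢᵃᵗ/P = Pᵢˢᵃᵗ/310.8.
  K_1 = 919.0/310.8 = 2.956885, K_2 = 87.6/310.8 = 0.281853
Rachford–Rice: g(β) = Σ zᵢ(Kᵢ−1)/(1+β(Kᵢ−1)) = 0.
Feasibility: ΣzᵢKᵢ = 1.5405, Σzᵢ/Kᵢ = 2.0378 — both > 1, two phases present.
Iterate (Newton) starting at β = 0.5:
  β = 0.5000: g = -0.12792, g' = -1.1251 → β = 0.3863
  β = 0.3863: g = -0.00191, g' = -1.1074 → β = 0.3846
Converged at β = 0.3846.
Compositions from xᵢ = zᵢ/(1+β(Kᵢ−1)), yᵢ = Kᵢxᵢ:
  1: x = 0.2685, y = 0.7938
  2: x = 0.7315, y = 0.2062

x_2 = 0.7315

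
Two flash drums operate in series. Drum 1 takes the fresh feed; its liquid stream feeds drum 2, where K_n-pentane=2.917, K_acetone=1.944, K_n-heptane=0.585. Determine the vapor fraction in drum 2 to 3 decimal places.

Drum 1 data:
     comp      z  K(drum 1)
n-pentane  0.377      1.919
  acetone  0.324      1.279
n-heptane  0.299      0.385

V/F (drum 2) = 0.873

Drum 1:
Rachford–Rice: g(ψ₁) = Σ zᵢ(Kᵢ−1)/(1+ψ₁(Kᵢ−1)) = 0.
Check two-phase: ΣzᵢKᵢ = 1.253 > 1 and Σzᵢ/Kᵢ = 1.226 > 1, so g(0) = 0.253 > 0 and g(1) = -0.226 < 0.
Newton–Raphson from ψ₁ = 0.41:
  ψ₁ = 0.410: g = 0.0869, g' = -0.390 → ψ₁ = 0.632
  ψ₁ = 0.632: g = -0.0050, g' = -0.448 → ψ₁ = 0.621
Converged at ψ₁ = 0.621.
Drum-1 compositions:
  n-pentane: x = 0.240, y = 0.461
  acetone: x = 0.276, y = 0.353
  n-heptane: x = 0.484, y = 0.186
Drum-2 feed = drum-1 liquid: z₂ = (0.2400, 0.2761, 0.4839).
Drum 2:
Rachford–Rice: g(ψ₂) = Σ zᵢ(Kᵢ−1)/(1+ψ₂(Kᵢ−1)) = 0.
Feasibility: ΣzᵢKᵢ = 1.520, Σzᵢ/Kᵢ = 1.051 — both > 1, two phases present.
Newton–Raphson from ψ₂ = 0.7:
  ψ₂ = 0.700: g = 0.0704, g' = -0.416 → ψ₂ = 0.869
  ψ₂ = 0.869: g = 0.0016, g' = -0.402 → ψ₂ = 0.873
Converged at ψ₂ = 0.873.
  n-pentane: x = 0.090, y = 0.262
  acetone: x = 0.151, y = 0.294
  n-heptane: x = 0.759, y = 0.444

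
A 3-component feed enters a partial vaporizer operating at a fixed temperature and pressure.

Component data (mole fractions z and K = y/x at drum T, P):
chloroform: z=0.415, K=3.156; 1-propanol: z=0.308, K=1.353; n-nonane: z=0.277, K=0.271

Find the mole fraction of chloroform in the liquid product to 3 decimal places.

x_chloroform = 0.161

Newton–Raphson from β = 0.5:
  β = 0.500: g = 0.2052, g' = -0.839 → β = 0.745
  β = 0.745: g = -0.0122, g' = -1.013 → β = 0.733
  β = 0.733: g = -0.0001, g' = -0.992 → β = 0.732
Converged at β = 0.732.
Compositions from xᵢ = zᵢ/(1+β(Kᵢ−1)), yᵢ = Kᵢxᵢ:
  chloroform: x = 0.161, y = 0.508
  1-propanol: x = 0.245, y = 0.331
  n-nonane: x = 0.594, y = 0.161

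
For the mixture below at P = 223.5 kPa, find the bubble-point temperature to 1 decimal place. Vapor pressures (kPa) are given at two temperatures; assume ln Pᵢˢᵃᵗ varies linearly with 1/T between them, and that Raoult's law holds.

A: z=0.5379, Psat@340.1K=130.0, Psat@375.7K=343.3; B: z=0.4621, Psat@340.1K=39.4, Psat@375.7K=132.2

Bubble-point temperature: ΣzᵢPᵢˢᵃᵗ(T) = P. Interpolate ln Pᵢˢᵃᵗ = aᵢ + bᵢ/T.
  T = 340.1 K: ΣzᵢPᵢˢᵃᵗ = 88.13 kPa
  T = 375.7 K: ΣzᵢPᵢˢᵃᵗ = 245.75 kPa
  T = 357.9 K: ΣzᵢPᵢˢᵃᵗ = 150.78 kPa
  T = 366.8 K: ΣzᵢPᵢˢᵃᵗ = 193.58 kPa
  T = 371.2 K: ΣzᵢPᵢˢᵃᵗ = 218.12 kPa
  T = 373.4 K: ΣzᵢPᵢˢᵃᵗ = 231.29 kPa
Interpolating between 371.2 K and 373.4 K gives T ≈ 372.1 K.

T = 372.1 K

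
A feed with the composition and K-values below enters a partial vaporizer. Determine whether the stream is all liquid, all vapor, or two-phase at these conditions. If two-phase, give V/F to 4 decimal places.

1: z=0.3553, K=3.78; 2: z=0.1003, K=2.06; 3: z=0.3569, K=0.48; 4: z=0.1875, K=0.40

ΣzᵢKᵢ = 1.7960; Σzᵢ/Kᵢ = 1.3550.
Both exceed 1, so a two-phase solution exists.
Material balance + equilibrium reduce to Σ zᵢ(Kᵢ−1)/(1+ψ(Kᵢ−1)) = 0.
Newton–Raphson from ψ = 0.59:
  ψ = 0.5900: g = -0.00235, g' = -0.7992 → ψ = 0.5871
Converged at ψ = 0.5871.

two-phase, V/F = 0.5871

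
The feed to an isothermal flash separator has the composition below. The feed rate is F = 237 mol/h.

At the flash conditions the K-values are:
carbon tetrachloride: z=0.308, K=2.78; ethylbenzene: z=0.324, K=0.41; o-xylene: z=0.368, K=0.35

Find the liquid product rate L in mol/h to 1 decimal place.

L = 211.8 mol/h

Material balance + equilibrium reduce to Σ zᵢ(Kᵢ−1)/(1+β(Kᵢ−1)) = 0.
g(0) = ΣzᵢKᵢ − 1 = 0.118 and g(1) = 1 − Σzᵢ/Kᵢ = -0.952, so a root lies in (0, 1).
Newton iteration, β⁰ = 0.5:
  β = 0.500: g = -0.3354, g' = -0.841 → β = 0.101
  β = 0.101: g = 0.0051, g' = -1.006 → β = 0.106
Converged at β = 0.106.
Then V = β·F = 0.1064·237 = 25.2 mol/h and L = F − V = 211.8 mol/h.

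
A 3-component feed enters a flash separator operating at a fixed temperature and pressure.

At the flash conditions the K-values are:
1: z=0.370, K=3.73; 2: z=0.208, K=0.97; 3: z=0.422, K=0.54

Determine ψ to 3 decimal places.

ψ = 0.807

Let ψ = V/F and solve Σ zᵢ(Kᵢ−1)/(1+ψ(Kᵢ−1)) = 0.
Check two-phase: ΣzᵢKᵢ = 1.810 > 1 and Σzᵢ/Kᵢ = 1.095 > 1, so g(0) = 0.810 > 0 and g(1) = -0.095 < 0.
Newton iteration, ψ⁰ = 0.67:
  ψ = 0.670: g = 0.0701, g' = -0.531 → ψ = 0.802
  ψ = 0.802: g = 0.0028, g' = -0.496 → ψ = 0.807
Converged at ψ = 0.807.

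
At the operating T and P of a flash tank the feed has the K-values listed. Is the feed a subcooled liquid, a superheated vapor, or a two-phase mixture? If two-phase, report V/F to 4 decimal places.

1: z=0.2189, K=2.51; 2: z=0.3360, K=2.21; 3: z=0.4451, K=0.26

ΣzᵢKᵢ = 1.4077; Σzᵢ/Kᵢ = 1.9512.
Both exceed 1, so a two-phase solution exists.
Material balance + equilibrium reduce to Σ zᵢ(Kᵢ−1)/(1+ψ(Kᵢ−1)) = 0.
Iterate (Newton) starting at ψ = 0.56:
  ψ = 0.5600: g = -0.14101, g' = -1.0321 → ψ = 0.4234
  ψ = 0.4234: g = -0.00917, g' = -0.9177 → ψ = 0.4134
Converged at ψ = 0.4134.

two-phase, V/F = 0.4134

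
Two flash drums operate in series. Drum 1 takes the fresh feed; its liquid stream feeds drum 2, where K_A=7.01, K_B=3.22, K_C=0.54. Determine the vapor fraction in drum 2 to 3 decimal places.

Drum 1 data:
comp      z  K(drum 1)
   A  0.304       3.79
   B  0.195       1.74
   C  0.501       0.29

V/F (drum 2) = 0.429

Drum 1:
Let ψ₁ = V/F and solve Σ zᵢ(Kᵢ−1)/(1+ψ₁(Kᵢ−1)) = 0.
Feasibility: ΣzᵢKᵢ = 1.637, Σzᵢ/Kᵢ = 1.920 — both > 1, two phases present.
Newton iteration, ψ₁⁰ = 0.58:
  ψ₁ = 0.580: g = -0.1798, g' = -1.127 → ψ₁ = 0.420
  ψ₁ = 0.420: g = -0.0068, g' = -1.076 → ψ₁ = 0.414
Converged at ψ₁ = 0.414.
Drum-1 compositions:
  A: x = 0.141, y = 0.534
  B: x = 0.149, y = 0.260
  C: x = 0.710, y = 0.206
Drum-2 feed = drum-1 liquid: z₂ = (0.1410, 0.1493, 0.7097).
Drum 2:
Material balance + equilibrium reduce to Σ zᵢ(Kᵢ−1)/(1+ψ₂(Kᵢ−1)) = 0.
Check two-phase: ΣzᵢKᵢ = 1.852 > 1 and Σzᵢ/Kᵢ = 1.381 > 1, so g(0) = 0.852 > 0 and g(1) = -0.381 < 0.
Newton–Raphson from ψ₂ = 0.5:
  ψ₂ = 0.500: g = -0.0553, g' = -0.736 → ψ₂ = 0.425
  ψ₂ = 0.425: g = 0.0033, g' = -0.830 → ψ₂ = 0.429
Converged at ψ₂ = 0.429.
  A: x = 0.039, y = 0.276
  B: x = 0.076, y = 0.246
  C: x = 0.884, y = 0.477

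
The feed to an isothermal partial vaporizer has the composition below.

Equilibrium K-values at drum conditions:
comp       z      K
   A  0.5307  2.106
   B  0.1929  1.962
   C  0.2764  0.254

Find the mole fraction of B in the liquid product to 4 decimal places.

Newton–Raphson from β = 0.5:
  β = 0.5000: g = 0.17439, g' = -0.7418 → β = 0.7351
  β = 0.7351: g = -0.02411, g' = -1.0129 → β = 0.7113
  β = 0.7113: g = -0.00059, g' = -0.9645 → β = 0.7107
Converged at β = 0.7107.
Compositions from xᵢ = zᵢ/(1+β(Kᵢ−1)), yᵢ = Kᵢxᵢ:
  A: x = 0.2971, y = 0.6258
  B: x = 0.1146, y = 0.2248
  C: x = 0.5883, y = 0.1494

x_B = 0.1146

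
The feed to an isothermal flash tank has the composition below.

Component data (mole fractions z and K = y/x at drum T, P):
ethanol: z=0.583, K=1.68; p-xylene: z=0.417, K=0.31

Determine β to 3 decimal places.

Binary case is linear: z₁(K₁−1)(1+β(K₂−1)) + z₂(K₂−1)(1+β(K₁−1)) = 0
⇒ β = [z₁(K₁−1)+z₂(K₂−1)] / [−(K₁−1)(K₂−1)] = 0.1087/0.4692 = 0.232

β = 0.232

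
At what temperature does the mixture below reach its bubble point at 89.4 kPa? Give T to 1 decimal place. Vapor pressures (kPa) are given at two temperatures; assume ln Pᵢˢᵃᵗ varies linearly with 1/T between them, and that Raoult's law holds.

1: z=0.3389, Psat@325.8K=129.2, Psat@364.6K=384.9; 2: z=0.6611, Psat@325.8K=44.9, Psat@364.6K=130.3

T = 332.2 K

Bubble-point temperature: ΣzᵢPᵢˢᵃᵗ(T) = P. Interpolate ln Pᵢˢᵃᵗ = aᵢ + bᵢ/T.
  T = 325.8 K: ΣzᵢPᵢˢᵃᵗ = 73.47 kPa
  T = 364.6 K: ΣzᵢPᵢˢᵃᵗ = 216.58 kPa
  T = 345.2 K: ΣzᵢPᵢˢᵃᵗ = 130.03 kPa
  T = 335.5 K: ΣzᵢPᵢˢᵃᵗ = 98.55 kPa
  T = 330.6 K: ΣzᵢPᵢˢᵃᵗ = 85.15 kPa
  T = 333.1 K: ΣzᵢPᵢˢᵃᵗ = 91.79 kPa
Interpolating between 330.6 K and 333.1 K gives T ≈ 332.2 K.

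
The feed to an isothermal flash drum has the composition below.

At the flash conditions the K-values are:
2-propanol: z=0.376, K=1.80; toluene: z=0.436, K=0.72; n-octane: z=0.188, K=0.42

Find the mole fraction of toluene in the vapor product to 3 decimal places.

Material balance + equilibrium reduce to Σ zᵢ(Kᵢ−1)/(1+ψ(Kᵢ−1)) = 0.
Feasibility: ΣzᵢKᵢ = 1.070, Σzᵢ/Kᵢ = 1.262 — both > 1, two phases present.
Newton iteration, ψ⁰ = 0.55:
  ψ = 0.550: g = -0.0955, g' = -0.300 → ψ = 0.232
  ψ = 0.232: g = -0.0028, g' = -0.295 → ψ = 0.222
Converged at ψ = 0.222.
Compositions from xᵢ = zᵢ/(1+ψ(Kᵢ−1)), yᵢ = Kᵢxᵢ:
  2-propanol: x = 0.319, y = 0.575
  toluene: x = 0.465, y = 0.335
  n-octane: x = 0.216, y = 0.091

y_toluene = 0.335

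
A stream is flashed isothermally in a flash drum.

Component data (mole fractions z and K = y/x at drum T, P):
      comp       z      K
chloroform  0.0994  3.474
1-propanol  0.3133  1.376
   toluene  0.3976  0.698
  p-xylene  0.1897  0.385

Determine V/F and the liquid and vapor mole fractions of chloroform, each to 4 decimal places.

Material balance + equilibrium reduce to Σ zᵢ(Kᵢ−1)/(1+V/F(Kᵢ−1)) = 0.
Feasibility: ΣzᵢKᵢ = 1.1270, Σzᵢ/Kᵢ = 1.3187 — both > 1, two phases present.
Iterate (Newton) starting at V/F = 0.5:
  V/F = 0.5000: g = -0.10081, g' = -0.3529 → V/F = 0.2143
  V/F = 0.2143: g = 0.00696, g' = -0.4344 → V/F = 0.2303
  V/F = 0.2303: g = 0.00009, g' = -0.4237 → V/F = 0.2305
Converged at V/F = 0.2305.
Compositions from xᵢ = zᵢ/(1+V/F(Kᵢ−1)), yᵢ = Kᵢxᵢ:
  chloroform: x = 0.0633, y = 0.2199
  1-propanol: x = 0.2883, y = 0.3967
  toluene: x = 0.4274, y = 0.2983
  p-xylene: x = 0.2210, y = 0.0851

V/F = 0.2305, x_chloroform = 0.0633, y_chloroform = 0.2199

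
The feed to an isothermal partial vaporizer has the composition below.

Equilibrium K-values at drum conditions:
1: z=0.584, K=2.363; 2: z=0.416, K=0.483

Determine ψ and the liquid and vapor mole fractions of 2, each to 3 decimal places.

ψ = 0.824, x_2 = 0.725, y_2 = 0.350

Newton–Raphson from ψ = 0.5:
  ψ = 0.500: g = 0.1833, g' = -0.586 → ψ = 0.813
  ψ = 0.813: g = 0.0066, g' = -0.575 → ψ = 0.824
Converged at ψ = 0.824.
Compositions from xᵢ = zᵢ/(1+ψ(Kᵢ−1)), yᵢ = Kᵢxᵢ:
  1: x = 0.275, y = 0.650
  2: x = 0.725, y = 0.350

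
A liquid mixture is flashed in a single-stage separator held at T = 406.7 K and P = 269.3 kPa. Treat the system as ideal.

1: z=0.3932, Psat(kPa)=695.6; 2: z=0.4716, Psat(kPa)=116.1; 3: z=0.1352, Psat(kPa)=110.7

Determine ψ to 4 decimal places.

ψ = 0.3024

Raoult's law: Kᵢ = Pᵢˢᵃᵗ/P = Pᵢˢᵃᵗ/269.3.
  K_1 = 695.6/269.3 = 2.582993, K_2 = 116.1/269.3 = 0.431118, K_3 = 110.7/269.3 = 0.411066
Iterate (Newton) starting at ψ = 0.66:
  ψ = 0.6600: g = -0.25542, g' = -0.7524 → ψ = 0.3205
  ψ = 0.3205: g = -0.01335, g' = -0.7332 → ψ = 0.3023
  ψ = 0.3023: g = 0.00009, g' = -0.7427 → ψ = 0.3024
Converged at ψ = 0.3024.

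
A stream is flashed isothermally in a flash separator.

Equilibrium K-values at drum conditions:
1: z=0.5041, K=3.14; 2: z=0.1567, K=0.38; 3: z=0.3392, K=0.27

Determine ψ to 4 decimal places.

Rachford–Rice: g(ψ) = Σ zᵢ(Kᵢ−1)/(1+ψ(Kᵢ−1)) = 0.
g(0) = ΣzᵢKᵢ − 1 = 0.7340 and g(1) = 1 − Σzᵢ/Kᵢ = -0.8292, so a root lies in (0, 1).
Iterate (Newton) starting at ψ = 0.5:
  ψ = 0.5000: g = -0.00960, g' = -1.1136 → ψ = 0.4914
Converged at ψ = 0.4914.

ψ = 0.4914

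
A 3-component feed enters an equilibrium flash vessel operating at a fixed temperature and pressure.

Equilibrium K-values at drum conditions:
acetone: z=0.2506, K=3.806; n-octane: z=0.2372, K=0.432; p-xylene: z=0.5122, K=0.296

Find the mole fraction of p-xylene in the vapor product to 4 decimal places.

Rachford–Rice: g(ψ) = Σ zᵢ(Kᵢ−1)/(1+ψ(Kᵢ−1)) = 0.
g(0) = ΣzᵢKᵢ − 1 = 0.2079 and g(1) = 1 − Σzᵢ/Kᵢ = -1.3453, so a root lies in (0, 1).
Iterate (Newton) starting at ψ = 0.5:
  ψ = 0.5000: g = -0.45201, g' = -1.0955 → ψ = 0.0874
  ψ = 0.0874: g = 0.03868, g' = -1.6454 → ψ = 0.1109
  ψ = 0.1109: g = 0.00135, g' = -1.5334 → ψ = 0.1118
Converged at ψ = 0.1118.
Compositions from xᵢ = zᵢ/(1+ψ(Kᵢ−1)), yᵢ = Kᵢxᵢ:
  acetone: x = 0.1908, y = 0.7260
  n-octane: x = 0.2533, y = 0.1094
  p-xylene: x = 0.5560, y = 0.1646

y_p-xylene = 0.1646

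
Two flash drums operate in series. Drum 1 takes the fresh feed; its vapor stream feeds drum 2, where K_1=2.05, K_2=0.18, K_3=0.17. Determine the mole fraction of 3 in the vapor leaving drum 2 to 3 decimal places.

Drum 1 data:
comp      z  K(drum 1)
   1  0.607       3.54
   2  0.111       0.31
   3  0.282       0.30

y_3 (drum 2) = 0.068

Drum 1:
Material balance + equilibrium reduce to Σ zᵢ(Kᵢ−1)/(1+ψ₁(Kᵢ−1)) = 0.
Feasibility: ΣzᵢKᵢ = 2.268, Σzᵢ/Kᵢ = 1.470 — both > 1, two phases present.
Iterate (Newton) starting at ψ₁ = 0.35:
  ψ₁ = 0.350: g = 0.4538, g' = -1.432 → ψ₁ = 0.667
  ψ₁ = 0.667: g = 0.0602, g' = -1.207 → ψ₁ = 0.717
  ψ₁ = 0.717: g = -0.0011, g' = -1.256 → ψ₁ = 0.716
Converged at ψ₁ = 0.716.
Drum-1 compositions:
  1: x = 0.215, y = 0.762
  2: x = 0.219, y = 0.068
  3: x = 0.565, y = 0.170
Drum-2 feed = drum-1 vapor: z₂ = (0.7624, 0.0680, 0.1696).
Drum 2:
Newton–Raphson from ψ₂ = 0.51:
  ψ₂ = 0.510: g = 0.1814, g' = -0.843 → ψ₂ = 0.725
  ψ₂ = 0.725: g = -0.0368, g' = -1.287 → ψ₂ = 0.697
  ψ₂ = 0.697: g = -0.0015, g' = -1.186 → ψ₂ = 0.695
Converged at ψ₂ = 0.695.
  1: x = 0.441, y = 0.903
  2: x = 0.158, y = 0.028
  3: x = 0.401, y = 0.068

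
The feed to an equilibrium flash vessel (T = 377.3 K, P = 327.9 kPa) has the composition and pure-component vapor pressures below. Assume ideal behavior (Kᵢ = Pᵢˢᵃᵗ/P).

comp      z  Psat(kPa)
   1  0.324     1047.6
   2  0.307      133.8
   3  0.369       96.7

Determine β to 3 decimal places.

β = 0.187

Raoult's law: Kᵢ = Pᵢˢᵃᵗ/P = Pᵢˢᵃᵗ/327.9.
  K_1 = 1047.6/327.9 = 3.19488, K_2 = 133.8/327.9 = 0.40805, K_3 = 96.7/327.9 = 0.29491
Newton–Raphson from β = 0.5:
  β = 0.500: g = -0.3209, g' = -1.009 → β = 0.182
  β = 0.182: g = 0.0059, g' = -1.173 → β = 0.187
Converged at β = 0.187.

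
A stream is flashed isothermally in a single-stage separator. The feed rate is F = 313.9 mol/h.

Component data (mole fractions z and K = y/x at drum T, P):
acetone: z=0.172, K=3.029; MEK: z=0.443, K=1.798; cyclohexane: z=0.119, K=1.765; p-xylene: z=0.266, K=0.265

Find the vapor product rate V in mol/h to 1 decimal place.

Rachford–Rice: g(ψ) = Σ zᵢ(Kᵢ−1)/(1+ψ(Kᵢ−1)) = 0.
g(0) = ΣzᵢKᵢ − 1 = 0.598 and g(1) = 1 − Σzᵢ/Kᵢ = -0.374, so a root lies in (0, 1).
Newton iteration, ψ⁰ = 0.5:
  ψ = 0.500: g = 0.1827, g' = -0.714 → ψ = 0.756
  ψ = 0.756: g = -0.0239, g' = -0.975 → ψ = 0.731
Converged at ψ = 0.731.
Then V = ψ·F = 0.7306·313.9 = 229.3 mol/h and L = F − V = 84.6 mol/h.

V = 229.3 mol/h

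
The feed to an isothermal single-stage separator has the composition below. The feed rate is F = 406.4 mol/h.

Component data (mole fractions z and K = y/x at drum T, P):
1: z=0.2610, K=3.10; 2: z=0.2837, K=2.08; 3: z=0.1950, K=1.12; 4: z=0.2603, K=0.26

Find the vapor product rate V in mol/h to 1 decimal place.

Rachford–Rice: g(β) = Σ zᵢ(Kᵢ−1)/(1+β(Kᵢ−1)) = 0.
Check two-phase: ΣzᵢKᵢ = 1.6853 > 1 and Σzᵢ/Kᵢ = 1.3958 > 1, so g(0) = 0.6853 > 0 and g(1) = -0.3958 < 0.
Newton iteration, β⁰ = 0.56:
  β = 0.5600: g = 0.13580, g' = -0.7897 → β = 0.7320
  β = 0.7320: g = -0.01160, g' = -0.9629 → β = 0.7199
  β = 0.7199: g = -0.00013, g' = -0.9424 → β = 0.7198
Converged at β = 0.7198.
Then V = β·F = 0.7198·406.4 = 292.5 mol/h and L = F − V = 113.9 mol/h.

V = 292.5 mol/h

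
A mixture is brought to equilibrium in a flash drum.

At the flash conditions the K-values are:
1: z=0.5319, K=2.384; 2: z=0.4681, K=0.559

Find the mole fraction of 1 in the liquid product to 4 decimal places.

x_1 = 0.2416

Rachford–Rice: g(β) = Σ zᵢ(Kᵢ−1)/(1+β(Kᵢ−1)) = 0.
Check two-phase: ΣzᵢKᵢ = 1.5297 > 1 and Σzᵢ/Kᵢ = 1.0605 > 1, so g(0) = 0.5297 > 0 and g(1) = -0.0605 < 0.
Binary case is linear: z₁(K₁−1)(1+β(K₂−1)) + z₂(K₂−1)(1+β(K₁−1)) = 0
⇒ β = [z₁(K₁−1)+z₂(K₂−1)] / [−(K₁−1)(K₂−1)] = 0.52972/0.61034 = 0.8679
Compositions from xᵢ = zᵢ/(1+β(Kᵢ−1)), yᵢ = Kᵢxᵢ:
  1: x = 0.2416, y = 0.5761
  2: x = 0.7584, y = 0.4239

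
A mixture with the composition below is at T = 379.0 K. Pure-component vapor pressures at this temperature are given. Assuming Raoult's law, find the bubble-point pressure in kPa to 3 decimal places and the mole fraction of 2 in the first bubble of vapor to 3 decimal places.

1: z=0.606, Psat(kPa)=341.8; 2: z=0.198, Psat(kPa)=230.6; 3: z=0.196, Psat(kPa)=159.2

Pbub = 283.993 kPa, y_2 = 0.161

At the bubble point ψ → 0, so ΣzᵢKᵢ = 1 with Kᵢ = Pᵢˢᵃᵗ/P ⇒ P = ΣzᵢPᵢˢᵃᵗ.
P = 0.606·341.8 + 0.198·230.6 + 0.196·159.2 = 283.993 kPa
yᵢ = zᵢPᵢˢᵃᵗ/P ⇒ y_2 = 0.198·230.6/283.993 = 0.161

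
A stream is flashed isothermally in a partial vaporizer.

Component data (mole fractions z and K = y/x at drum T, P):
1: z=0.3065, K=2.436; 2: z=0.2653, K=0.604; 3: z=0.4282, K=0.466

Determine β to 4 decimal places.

β = 0.1530

Material balance + equilibrium reduce to Σ zᵢ(Kᵢ−1)/(1+β(Kᵢ−1)) = 0.
Check two-phase: ΣzᵢKᵢ = 1.1064 > 1 and Σzᵢ/Kᵢ = 1.4839 > 1, so g(0) = 0.1064 > 0 and g(1) = -0.4839 < 0.
Iterate (Newton) starting at β = 0.64:
  β = 0.6400: g = -0.25875, g' = -0.5281 → β = 0.1500
  β = 0.1500: g = 0.00186, g' = -0.6192 → β = 0.1530
Converged at β = 0.1530.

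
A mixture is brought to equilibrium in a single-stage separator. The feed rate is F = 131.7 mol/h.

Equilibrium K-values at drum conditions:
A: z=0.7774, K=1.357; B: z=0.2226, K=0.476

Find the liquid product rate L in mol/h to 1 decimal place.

L = 18.4 mol/h

Material balance + equilibrium reduce to Σ zᵢ(Kᵢ−1)/(1+β(Kᵢ−1)) = 0.
Feasibility: ΣzᵢKᵢ = 1.1609, Σzᵢ/Kᵢ = 1.0405 — both > 1, two phases present.
Binary case is linear: z₁(K₁−1)(1+β(K₂−1)) + z₂(K₂−1)(1+β(K₁−1)) = 0
⇒ β = [z₁(K₁−1)+z₂(K₂−1)] / [−(K₁−1)(K₂−1)] = 0.16089/0.18707 = 0.8601
Then V = β·F = 0.8601·131.7 = 113.3 mol/h and L = F − V = 18.4 mol/h.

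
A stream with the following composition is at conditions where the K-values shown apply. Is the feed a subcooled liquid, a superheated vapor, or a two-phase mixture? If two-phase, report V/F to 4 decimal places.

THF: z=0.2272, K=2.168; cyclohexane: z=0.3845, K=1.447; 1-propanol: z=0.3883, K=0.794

ΣzᵢKᵢ = 1.3573; Σzᵢ/Kᵢ = 0.8596.
Since Σzᵢ/Kᵢ < 1 the mixture is above its dew point — single vapor phase.

superheated vapor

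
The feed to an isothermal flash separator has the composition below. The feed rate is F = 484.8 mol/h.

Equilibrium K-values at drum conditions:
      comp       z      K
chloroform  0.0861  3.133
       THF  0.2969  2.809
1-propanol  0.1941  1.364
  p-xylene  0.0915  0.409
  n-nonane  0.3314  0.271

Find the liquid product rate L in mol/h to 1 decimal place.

L = 257.0 mol/h

Newton–Raphson from V/F = 0.5:
  V/F = 0.5000: g = -0.02626, g' = -0.8785 → V/F = 0.4701
  V/F = 0.4701: g = -0.00015, g' = -0.8691 → V/F = 0.4699
Converged at V/F = 0.4699.
Then V = V/F·F = 0.4699·484.8 = 227.8 mol/h and L = F − V = 257.0 mol/h.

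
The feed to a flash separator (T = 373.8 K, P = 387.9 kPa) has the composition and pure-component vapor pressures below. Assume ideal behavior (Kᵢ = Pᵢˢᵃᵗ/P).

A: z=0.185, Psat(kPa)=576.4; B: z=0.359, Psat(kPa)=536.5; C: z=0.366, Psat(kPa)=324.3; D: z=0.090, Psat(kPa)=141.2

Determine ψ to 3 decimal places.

Raoult's law: Kᵢ = Pᵢˢᵃᵗ/P = Pᵢˢᵃᵗ/387.9.
  K_A = 576.4/387.9 = 1.48595, K_B = 536.5/387.9 = 1.38309, K_C = 324.3/387.9 = 0.83604, K_D = 141.2/387.9 = 0.36401
Rachford–Rice: g(ψ) = Σ zᵢ(Kᵢ−1)/(1+ψ(Kᵢ−1)) = 0.
Check two-phase: ΣzᵢKᵢ = 1.110 > 1 and Σzᵢ/Kᵢ = 1.069 > 1, so g(0) = 0.110 > 0 and g(1) = -0.069 < 0.
Iterate (Newton) starting at ψ = 0.5:
  ψ = 0.500: g = 0.0385, g' = -0.155 → ψ = 0.748
  ψ = 0.748: g = -0.0047, g' = -0.200 → ψ = 0.724
Converged at ψ = 0.724.

ψ = 0.724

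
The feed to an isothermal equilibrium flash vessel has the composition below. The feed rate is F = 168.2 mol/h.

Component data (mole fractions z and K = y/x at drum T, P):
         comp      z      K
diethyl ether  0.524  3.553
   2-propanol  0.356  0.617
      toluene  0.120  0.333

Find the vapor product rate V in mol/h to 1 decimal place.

Rachford–Rice: g(β) = Σ zᵢ(Kᵢ−1)/(1+β(Kᵢ−1)) = 0.
g(0) = ΣzᵢKᵢ − 1 = 1.121 and g(1) = 1 − Σzᵢ/Kᵢ = -0.085, so a root lies in (0, 1).
Newton iteration, β⁰ = 0.5:
  β = 0.500: g = 0.2989, g' = -0.859 → β = 0.848
  β = 0.848: g = 0.0365, g' = -0.738 → β = 0.897
Converged at β = 0.897.
Then V = β·F = 0.8965·168.2 = 150.8 mol/h and L = F − V = 17.4 mol/h.

V = 150.8 mol/h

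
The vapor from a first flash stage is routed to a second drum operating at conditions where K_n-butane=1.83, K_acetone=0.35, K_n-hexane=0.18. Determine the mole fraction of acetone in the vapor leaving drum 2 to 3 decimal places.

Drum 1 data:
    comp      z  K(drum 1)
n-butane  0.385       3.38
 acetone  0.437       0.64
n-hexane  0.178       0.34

y_acetone (drum 2) = 0.148

Drum 1:
Newton–Raphson from ψ₁ = 0.66:
  ψ₁ = 0.660: g = -0.0581, g' = -0.671 → ψ₁ = 0.573
  ψ₁ = 0.573: g = 0.0002, g' = -0.681 → ψ₁ = 0.574
Converged at ψ₁ = 0.574.
Drum-1 compositions:
  n-butane: x = 0.163, y = 0.550
  acetone: x = 0.551, y = 0.352
  n-hexane: x = 0.286, y = 0.097
Drum-2 feed = drum-1 vapor: z₂ = (0.5501, 0.3525, 0.0974).
Drum 2:
Material balance + equilibrium reduce to Σ zᵢ(Kᵢ−1)/(1+ψ₂(Kᵢ−1)) = 0.
Check two-phase: ΣzᵢKᵢ = 1.148 > 1 and Σzᵢ/Kᵢ = 1.849 > 1, so g(0) = 0.148 > 0 and g(1) = -0.849 < 0.
Newton–Raphson from ψ₂ = 0.58:
  ψ₂ = 0.580: g = -0.2119, g' = -0.795 → ψ₂ = 0.313
  ψ₂ = 0.313: g = -0.0329, g' = -0.592 → ψ₂ = 0.258
  ψ₂ = 0.258: g = -0.0004, g' = -0.577 → ψ₂ = 0.257
Converged at ψ₂ = 0.257.
  n-butane: x = 0.453, y = 0.830
  acetone: x = 0.423, y = 0.148
  n-hexane: x = 0.123, y = 0.022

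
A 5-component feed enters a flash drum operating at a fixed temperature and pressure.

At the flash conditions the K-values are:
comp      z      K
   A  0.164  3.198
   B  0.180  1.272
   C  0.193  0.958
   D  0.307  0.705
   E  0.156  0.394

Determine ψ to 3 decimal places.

Rachford–Rice: g(ψ) = Σ zᵢ(Kᵢ−1)/(1+ψ(Kᵢ−1)) = 0.
g(0) = ΣzᵢKᵢ − 1 = 0.216 and g(1) = 1 − Σzᵢ/Kᵢ = -0.226, so a root lies in (0, 1).
Iterate (Newton) starting at ψ = 0.5:
  ψ = 0.500: g = -0.0353, g' = -0.345 → ψ = 0.398
  ψ = 0.398: g = 0.0011, g' = -0.371 → ψ = 0.401
Converged at ψ = 0.401.

ψ = 0.401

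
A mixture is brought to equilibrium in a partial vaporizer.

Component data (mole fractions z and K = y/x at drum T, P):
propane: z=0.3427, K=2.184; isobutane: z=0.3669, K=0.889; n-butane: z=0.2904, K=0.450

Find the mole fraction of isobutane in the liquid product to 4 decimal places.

x_isobutane = 0.3874

Material balance + equilibrium reduce to Σ zᵢ(Kᵢ−1)/(1+ψ(Kᵢ−1)) = 0.
Feasibility: ΣzᵢKᵢ = 1.2053, Σzᵢ/Kᵢ = 1.2150 — both > 1, two phases present.
Iterate (Newton) starting at ψ = 0.34:
  ψ = 0.3400: g = 0.05052, g' = -0.3820 → ψ = 0.4722
  ψ = 0.4722: g = 0.00151, g' = -0.3630 → ψ = 0.4764
Converged at ψ = 0.4764.
Compositions from xᵢ = zᵢ/(1+ψ(Kᵢ−1)), yᵢ = Kᵢxᵢ:
  propane: x = 0.2191, y = 0.4785
  isobutane: x = 0.3874, y = 0.3444
  n-butane: x = 0.3935, y = 0.1771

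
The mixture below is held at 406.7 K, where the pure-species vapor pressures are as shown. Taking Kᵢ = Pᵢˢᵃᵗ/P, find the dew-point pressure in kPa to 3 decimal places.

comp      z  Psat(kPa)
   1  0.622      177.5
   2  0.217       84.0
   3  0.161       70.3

At the dew point ψ → 1, so Σzᵢ/Kᵢ = 1 with Kᵢ = Pᵢˢᵃᵗ/P ⇒ 1/P = Σzᵢ/Pᵢˢᵃᵗ.
1/P = 0.622/177.5 + 0.217/84.0 + 0.161/70.3 = 0.008378 ⇒ P = 119.364 kPa

Pdew = 119.364 kPa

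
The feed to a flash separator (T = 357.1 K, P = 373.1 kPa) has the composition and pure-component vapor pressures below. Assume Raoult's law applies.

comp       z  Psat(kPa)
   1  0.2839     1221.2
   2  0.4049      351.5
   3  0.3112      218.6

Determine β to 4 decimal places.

Raoult's law: Kᵢ = Pᵢˢᵃᵗ/P = Pᵢˢᵃᵗ/373.1.
  K_1 = 1221.2/373.1 = 3.273117, K_2 = 351.5/373.1 = 0.942107, K_3 = 218.6/373.1 = 0.585902
Let β = V/F and solve Σ zᵢ(Kᵢ−1)/(1+β(Kᵢ−1)) = 0.
g(0) = ΣzᵢKᵢ − 1 = 0.4930 and g(1) = 1 − Σzᵢ/Kᵢ = -0.0477, so a root lies in (0, 1).
Newton–Raphson from β = 0.5:
  β = 0.5000: g = 0.11539, g' = -0.4077 → β = 0.7831
  β = 0.7831: g = 0.01688, g' = -0.3082 → β = 0.8378
  β = 0.8378: g = 0.00022, g' = -0.3005 → β = 0.8386
Converged at β = 0.8386.

β = 0.8386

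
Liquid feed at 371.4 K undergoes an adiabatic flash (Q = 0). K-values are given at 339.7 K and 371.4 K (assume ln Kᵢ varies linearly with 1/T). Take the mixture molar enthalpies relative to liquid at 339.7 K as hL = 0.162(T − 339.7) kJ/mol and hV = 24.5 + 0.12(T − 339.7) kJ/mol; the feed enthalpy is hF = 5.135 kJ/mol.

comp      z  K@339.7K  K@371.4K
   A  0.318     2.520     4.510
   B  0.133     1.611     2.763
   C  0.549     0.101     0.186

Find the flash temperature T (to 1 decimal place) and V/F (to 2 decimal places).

Adiabatic flash: solve Rachford–Rice at each trial T, then check hF = ψ·hV(T) + (1−ψ)·hL(T).
  T = 339.7 K: K = (2.520, 1.611, 0.101), RR gives ψ = 0.060, H_out = 1.463 kJ/mol
  T = 371.4 K: K = (4.510, 2.763, 0.186), RR gives ψ = 0.363, H_out = 13.538 kJ/mol
  T = 355.5 K: K = (3.412, 2.133, 0.139), RR gives ψ = 0.246, H_out = 8.414 kJ/mol
  T = 347.6 K: K = (2.942, 1.860, 0.119), RR gives ψ = 0.166, H_out = 5.301 kJ/mol
  T = 343.6 K: K = (2.723, 1.731, 0.110), RR gives ψ = 0.117, H_out = 3.475 kJ/mol
  T = 345.6 K: K = (2.831, 1.795, 0.114), RR gives ψ = 0.143, H_out = 4.414 kJ/mol
Linear interpolation between T = 345.6 (H_out = 4.414) and T = 347.6 (H_out = 5.301) on hF = 5.135 gives T ≈ 347.2 K, at which ψ = 0.16.

T = 347.2 K, V/F = 0.16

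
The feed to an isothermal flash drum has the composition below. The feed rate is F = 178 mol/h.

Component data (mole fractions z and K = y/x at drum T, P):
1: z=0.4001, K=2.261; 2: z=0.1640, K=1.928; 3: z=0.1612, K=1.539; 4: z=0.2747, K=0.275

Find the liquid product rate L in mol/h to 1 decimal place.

L = 49.5 mol/h

Material balance + equilibrium reduce to Σ zᵢ(Kᵢ−1)/(1+β(Kᵢ−1)) = 0.
g(0) = ΣzᵢKᵢ − 1 = 0.5444 and g(1) = 1 − Σzᵢ/Kᵢ = -0.3657, so a root lies in (0, 1).
Newton–Raphson from β = 0.5:
  β = 0.5000: g = 0.16942, g' = -0.6895 → β = 0.7457
  β = 0.7457: g = -0.02161, g' = -0.9264 → β = 0.7224
  β = 0.7224: g = -0.00049, g' = -0.8856 → β = 0.7218
Converged at β = 0.7218.
Then V = β·F = 0.7218·178 = 128.5 mol/h and L = F − V = 49.5 mol/h.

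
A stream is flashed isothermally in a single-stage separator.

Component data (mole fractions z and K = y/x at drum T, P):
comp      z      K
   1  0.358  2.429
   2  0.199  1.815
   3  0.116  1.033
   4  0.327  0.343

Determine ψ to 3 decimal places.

Material balance + equilibrium reduce to Σ zᵢ(Kᵢ−1)/(1+ψ(Kᵢ−1)) = 0.
Feasibility: ΣzᵢKᵢ = 1.463, Σzᵢ/Kᵢ = 1.323 — both > 1, two phases present.
Newton–Raphson from ψ = 0.68:
  ψ = 0.680: g = -0.0208, g' = -0.704 → ψ = 0.650
Converged at ψ = 0.650.

ψ = 0.650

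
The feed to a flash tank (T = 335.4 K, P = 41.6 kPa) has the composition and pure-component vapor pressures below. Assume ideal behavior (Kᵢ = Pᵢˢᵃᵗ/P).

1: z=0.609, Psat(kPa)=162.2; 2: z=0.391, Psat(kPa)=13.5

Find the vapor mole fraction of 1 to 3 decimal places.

Raoult's law: Kᵢ = Pᵢˢᵃᵗ/P = Pᵢˢᵃᵗ/41.6.
  K_1 = 162.2/41.6 = 3.89904, K_2 = 13.5/41.6 = 0.32452
Let ψ = V/F and solve Σ zᵢ(Kᵢ−1)/(1+ψ(Kᵢ−1)) = 0.
g(0) = ΣzᵢKᵢ − 1 = 1.501 and g(1) = 1 − Σzᵢ/Kᵢ = -0.361, so a root lies in (0, 1).
Binary case is linear: z₁(K₁−1)(1+ψ(K₂−1)) + z₂(K₂−1)(1+ψ(K₁−1)) = 0
⇒ ψ = [z₁(K₁−1)+z₂(K₂−1)] / [−(K₁−1)(K₂−1)] = 1.5014/1.9582 = 0.767
Compositions from xᵢ = zᵢ/(1+ψ(Kᵢ−1)), yᵢ = Kᵢxᵢ:
  1: x = 0.189, y = 0.737
  2: x = 0.811, y = 0.263

y_1 = 0.737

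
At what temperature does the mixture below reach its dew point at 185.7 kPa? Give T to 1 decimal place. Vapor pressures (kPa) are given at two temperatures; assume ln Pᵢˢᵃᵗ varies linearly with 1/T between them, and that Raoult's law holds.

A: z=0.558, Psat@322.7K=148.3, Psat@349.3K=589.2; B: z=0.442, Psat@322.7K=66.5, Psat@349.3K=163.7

T = 338.8 K

Dew-point temperature: Σzᵢ·P/Pᵢˢᵃᵗ(T) = 1. Interpolate ln Pᵢˢᵃᵗ = aᵢ + bᵢ/T.
  T = 322.7 K: ΣzᵢP/Pᵢˢᵃᵗ = 1.9330
  T = 349.3 K: ΣzᵢP/Pᵢˢᵃᵗ = 0.6773
  T = 336.0 K: ΣzᵢP/Pᵢˢᵃᵗ = 1.1139
  T = 342.6 K: ΣzᵢP/Pᵢˢᵃᵗ = 0.8648
  T = 339.3 K: ΣzᵢP/Pᵢˢᵃᵗ = 0.9799
  T = 337.6 K: ΣzᵢP/Pᵢˢᵃᵗ = 1.0464
Interpolating between 337.6 K and 339.3 K gives T ≈ 338.8 K.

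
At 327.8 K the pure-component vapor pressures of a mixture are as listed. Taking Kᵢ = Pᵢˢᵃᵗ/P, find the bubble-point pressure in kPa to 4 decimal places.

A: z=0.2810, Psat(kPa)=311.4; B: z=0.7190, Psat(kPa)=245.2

At the bubble point ψ → 0, so ΣzᵢKᵢ = 1 with Kᵢ = Pᵢˢᵃᵗ/P ⇒ P = ΣzᵢPᵢˢᵃᵗ.
P = 0.2810·311.4 + 0.7190·245.2 = 263.8022 kPa

Pbub = 263.8022 kPa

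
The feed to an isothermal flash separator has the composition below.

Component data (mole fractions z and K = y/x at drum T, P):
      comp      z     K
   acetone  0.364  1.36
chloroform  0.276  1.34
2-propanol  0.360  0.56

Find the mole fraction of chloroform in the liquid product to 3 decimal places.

x_chloroform = 0.241

Newton iteration, ψ⁰ = 0.56:
  ψ = 0.560: g = -0.0223, g' = -0.178 → ψ = 0.435
  ψ = 0.435: g = -0.0008, g' = -0.166 → ψ = 0.430
Converged at ψ = 0.430.
Compositions from xᵢ = zᵢ/(1+ψ(Kᵢ−1)), yᵢ = Kᵢxᵢ:
  acetone: x = 0.315, y = 0.429
  chloroform: x = 0.241, y = 0.323
  2-propanol: x = 0.444, y = 0.249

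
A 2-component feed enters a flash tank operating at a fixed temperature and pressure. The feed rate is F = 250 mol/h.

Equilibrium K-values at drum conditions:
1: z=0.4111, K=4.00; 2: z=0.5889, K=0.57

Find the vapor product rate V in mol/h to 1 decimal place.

V = 189.9 mol/h

Binary case is linear: z₁(K₁−1)(1+V/F(K₂−1)) + z₂(K₂−1)(1+V/F(K₁−1)) = 0
⇒ V/F = [z₁(K₁−1)+z₂(K₂−1)] / [−(K₁−1)(K₂−1)] = 0.98007/1.29000 = 0.7597
Then V = V/F·F = 0.7597·250 = 189.9 mol/h and L = F − V = 60.1 mol/h.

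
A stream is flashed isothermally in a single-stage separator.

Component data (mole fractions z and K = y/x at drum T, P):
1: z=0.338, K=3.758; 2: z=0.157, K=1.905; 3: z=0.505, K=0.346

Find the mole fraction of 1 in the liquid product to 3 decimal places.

x_1 = 0.142

Material balance + equilibrium reduce to Σ zᵢ(Kᵢ−1)/(1+ψ(Kᵢ−1)) = 0.
Feasibility: ΣzᵢKᵢ = 1.744, Σzᵢ/Kᵢ = 1.632 — both > 1, two phases present.
Iterate (Newton) starting at ψ = 0.58:
  ψ = 0.580: g = -0.0803, g' = -0.996 → ψ = 0.499
Converged at ψ = 0.499.
Compositions from xᵢ = zᵢ/(1+ψ(Kᵢ−1)), yᵢ = Kᵢxᵢ:
  1: x = 0.142, y = 0.535
  2: x = 0.108, y = 0.206
  3: x = 0.750, y = 0.259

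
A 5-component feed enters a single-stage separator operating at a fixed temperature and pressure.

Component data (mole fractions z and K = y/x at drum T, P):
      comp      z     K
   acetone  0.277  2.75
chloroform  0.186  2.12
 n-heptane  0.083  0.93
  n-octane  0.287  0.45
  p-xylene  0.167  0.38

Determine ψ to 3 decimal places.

ψ = 0.529

Material balance + equilibrium reduce to Σ zᵢ(Kᵢ−1)/(1+ψ(Kᵢ−1)) = 0.
Check two-phase: ΣzᵢKᵢ = 1.426 > 1 and Σzᵢ/Kᵢ = 1.355 > 1, so g(0) = 0.426 > 0 and g(1) = -0.355 < 0.
Newton iteration, ψ⁰ = 0.5:
  ψ = 0.500: g = 0.0183, g' = -0.638 → ψ = 0.529
Converged at ψ = 0.529.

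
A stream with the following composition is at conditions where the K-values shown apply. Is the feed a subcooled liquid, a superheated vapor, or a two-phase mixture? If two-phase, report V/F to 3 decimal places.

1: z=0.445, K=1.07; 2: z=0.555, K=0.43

ΣzᵢKᵢ = 0.715; Σzᵢ/Kᵢ = 1.707.
Since ΣzᵢKᵢ < 1 the mixture is below its bubble point — single liquid phase.

subcooled liquid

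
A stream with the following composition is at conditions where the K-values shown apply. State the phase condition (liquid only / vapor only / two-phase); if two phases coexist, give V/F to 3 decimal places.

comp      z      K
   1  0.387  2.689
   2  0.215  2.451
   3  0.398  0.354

two-phase, V/F = 0.683

ΣzᵢKᵢ = 1.708; Σzᵢ/Kᵢ = 1.356.
Both exceed 1, so a two-phase solution exists.
Let ψ = V/F and solve Σ zᵢ(Kᵢ−1)/(1+ψ(Kᵢ−1)) = 0.
Newton iteration, ψ⁰ = 0.5:
  ψ = 0.500: g = 0.1554, g' = -0.839 → ψ = 0.685
  ψ = 0.685: g = -0.0019, g' = -0.886 → ψ = 0.683
Converged at ψ = 0.683.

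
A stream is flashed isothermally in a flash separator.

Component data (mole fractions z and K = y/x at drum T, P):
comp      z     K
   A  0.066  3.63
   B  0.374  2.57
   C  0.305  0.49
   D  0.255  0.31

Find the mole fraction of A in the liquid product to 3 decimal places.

Rachford–Rice: g(ψ) = Σ zᵢ(Kᵢ−1)/(1+ψ(Kᵢ−1)) = 0.
Check two-phase: ΣzᵢKᵢ = 1.429 > 1 and Σzᵢ/Kᵢ = 1.609 > 1, so g(0) = 0.429 > 0 and g(1) = -0.609 < 0.
Newton iteration, ψ⁰ = 0.5:
  ψ = 0.500: g = -0.0735, g' = -0.800 → ψ = 0.408
Converged at ψ = 0.408.
Compositions from xᵢ = zᵢ/(1+ψ(Kᵢ−1)), yᵢ = Kᵢxᵢ:
  A: x = 0.032, y = 0.116
  B: x = 0.228, y = 0.586
  C: x = 0.385, y = 0.189
  D: x = 0.355, y = 0.110

x_A = 0.032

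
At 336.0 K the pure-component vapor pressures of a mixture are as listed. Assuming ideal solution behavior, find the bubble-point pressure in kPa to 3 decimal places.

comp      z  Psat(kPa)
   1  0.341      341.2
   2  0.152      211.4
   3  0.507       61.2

Pbub = 179.510 kPa

At the bubble point ψ → 0, so ΣzᵢKᵢ = 1 with Kᵢ = Pᵢˢᵃᵗ/P ⇒ P = ΣzᵢPᵢˢᵃᵗ.
P = 0.341·341.2 + 0.152·211.4 + 0.507·61.2 = 179.510 kPa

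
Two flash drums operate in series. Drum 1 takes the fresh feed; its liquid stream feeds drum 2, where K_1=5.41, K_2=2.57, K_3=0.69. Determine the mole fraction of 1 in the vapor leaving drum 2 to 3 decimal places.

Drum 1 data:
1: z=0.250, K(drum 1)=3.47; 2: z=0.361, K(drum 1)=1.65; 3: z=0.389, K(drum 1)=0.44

y_1 (drum 2) = 0.112

Drum 1:
Newton–Raphson from ψ₁ = 0.5:
  ψ₁ = 0.500: g = 0.1508, g' = -0.628 → ψ₁ = 0.740
  ψ₁ = 0.740: g = 0.0046, g' = -0.616 → ψ₁ = 0.748
Converged at ψ₁ = 0.748.
Drum-1 compositions:
  1: x = 0.088, y = 0.305
  2: x = 0.243, y = 0.401
  3: x = 0.669, y = 0.294
Drum-2 feed = drum-1 liquid: z₂ = (0.0878, 0.2429, 0.6693).
Drum 2:
Let ψ₂ = V/F and solve Σ zᵢ(Kᵢ−1)/(1+ψ₂(Kᵢ−1)) = 0.
g(0) = ΣzᵢKᵢ − 1 = 0.561 and g(1) = 1 − Σzᵢ/Kᵢ = -0.081, so a root lies in (0, 1).
Newton iteration, ψ₂⁰ = 0.5:
  ψ₂ = 0.500: g = 0.0890, g' = -0.444 → ψ₂ = 0.700
  ψ₂ = 0.700: g = 0.0114, g' = -0.343 → ψ₂ = 0.733
  ψ₂ = 0.733: g = 0.0002, g' = -0.332 → ψ₂ = 0.734
Converged at ψ₂ = 0.734.
  1: x = 0.021, y = 0.112
  2: x = 0.113, y = 0.290
  3: x = 0.866, y = 0.598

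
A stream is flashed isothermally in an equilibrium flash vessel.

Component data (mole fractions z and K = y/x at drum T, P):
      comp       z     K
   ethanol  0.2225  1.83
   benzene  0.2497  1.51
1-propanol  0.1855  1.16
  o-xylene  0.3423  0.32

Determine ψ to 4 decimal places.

Rachford–Rice: g(ψ) = Σ zᵢ(Kᵢ−1)/(1+ψ(Kᵢ−1)) = 0.
g(0) = ΣzᵢKᵢ − 1 = 0.1089 and g(1) = 1 − Σzᵢ/Kᵢ = -0.5166, so a root lies in (0, 1).
Iterate (Newton) starting at ψ = 0.52:
  ψ = 0.5200: g = -0.10304, g' = -0.4982 → ψ = 0.3132
  ψ = 0.3132: g = -0.01110, g' = -0.4047 → ψ = 0.2857
  ψ = 0.2857: g = -0.00010, g' = -0.3978 → ψ = 0.2855
Converged at ψ = 0.2855.

ψ = 0.2855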